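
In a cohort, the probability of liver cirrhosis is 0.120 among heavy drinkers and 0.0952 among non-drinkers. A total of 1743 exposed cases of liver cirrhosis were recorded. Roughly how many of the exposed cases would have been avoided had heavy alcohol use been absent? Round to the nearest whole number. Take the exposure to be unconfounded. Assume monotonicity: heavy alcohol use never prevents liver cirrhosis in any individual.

about 360 cases

Let p₁ = 0.12, p₀ = 0.0952.
PN = (p₁ − p₀)/p₁ = (0.12 − 0.0952) / 0.12 ≈ 0.20667.
Attributable cases ≈ PN × (exposed cases) = 0.20667 × 1743 ≈ 360.22.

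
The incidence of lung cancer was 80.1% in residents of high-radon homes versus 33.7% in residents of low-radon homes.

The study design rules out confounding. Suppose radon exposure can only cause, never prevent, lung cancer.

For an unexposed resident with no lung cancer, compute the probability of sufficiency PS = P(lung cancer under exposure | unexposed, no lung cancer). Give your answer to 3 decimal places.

PS ≈ 0.700

p₁ = 0.801, p₀ = 0.337.
Under exogeneity and monotonicity, PS = (p₁ − p₀) / (1 − p₀).
PS = (0.801 − 0.337) / (1 − 0.337) = 0.464 / 0.663 ≈ 0.6998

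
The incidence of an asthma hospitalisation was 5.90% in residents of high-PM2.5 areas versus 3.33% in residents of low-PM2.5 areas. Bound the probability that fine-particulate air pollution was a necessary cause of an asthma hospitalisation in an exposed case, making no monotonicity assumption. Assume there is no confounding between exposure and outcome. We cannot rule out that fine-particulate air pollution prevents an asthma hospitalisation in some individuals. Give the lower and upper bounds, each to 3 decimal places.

0.436 ≤ PN ≤ 1.000

p₁ = 0.059, p₀ = 0.0333.
Under exogeneity alone the bounds on PN are max{0,(p₁−p₀)/p₁} ≤ PN ≤ min{1,(1−p₀)/p₁}.
  lower = (p₁ − p₀)/p₁ = 0.0257 / 0.059 ≈ 0.4356
  upper = min{1, (1 − p₀)/p₁} = 0.9667 / 0.059 ≈ 16.3847 → capped at 1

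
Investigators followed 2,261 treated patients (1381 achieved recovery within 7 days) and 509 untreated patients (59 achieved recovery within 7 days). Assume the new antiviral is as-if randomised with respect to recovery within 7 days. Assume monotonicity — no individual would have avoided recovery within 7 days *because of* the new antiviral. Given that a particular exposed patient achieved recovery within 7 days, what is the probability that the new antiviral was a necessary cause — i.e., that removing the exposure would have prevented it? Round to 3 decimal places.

PN ≈ 0.810

p₁ = P(outcome | exposed) = 1381/2261 = 0.61079
p₀ = P(outcome | unexposed) = 59/509 = 0.11591
Under exogeneity and monotonicity, PN = (p₁ − p₀) / p₁.
PN = (0.61079 − 0.11591) / 0.61079 = 0.49488 / 0.61079 ≈ 0.8102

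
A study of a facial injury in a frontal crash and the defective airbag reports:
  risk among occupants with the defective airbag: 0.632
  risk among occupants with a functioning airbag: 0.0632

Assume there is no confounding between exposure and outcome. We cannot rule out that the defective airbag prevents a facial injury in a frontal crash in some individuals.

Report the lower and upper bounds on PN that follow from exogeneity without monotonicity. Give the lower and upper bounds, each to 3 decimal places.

Let p₁ = 0.632, p₀ = 0.0632.
Under exogeneity alone the bounds on PN are max{0,(p₁−p₀)/p₁} ≤ PN ≤ min{1,(1−p₀)/p₁}.
  lower = (p₁ − p₀)/p₁ = 0.5688 / 0.632 ≈ 0.9000
  upper = min{1, (1 − p₀)/p₁} = 0.9368 / 0.632 ≈ 1.4823 → capped at 1

0.900 ≤ PN ≤ 1.000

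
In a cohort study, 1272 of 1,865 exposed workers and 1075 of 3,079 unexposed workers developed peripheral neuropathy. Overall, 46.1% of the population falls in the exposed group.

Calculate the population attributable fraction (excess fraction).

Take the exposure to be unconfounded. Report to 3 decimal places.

p₁ = P(outcome | exposed) = 1272/1865 = 0.68204
p₀ = P(outcome | unexposed) = 1075/3079 = 0.34914
Overall risk P(Y=1) = π·p₁ + (1−π)·p₀ = 0.461×0.68204 + 0.539×0.34914 = 0.50261.
Under exogeneity, PAF = [P(Y=1) − p₀] / P(Y=1).
PAF = (0.50261 − 0.34914) / 0.50261 ≈ 0.3053

PAF ≈ 0.305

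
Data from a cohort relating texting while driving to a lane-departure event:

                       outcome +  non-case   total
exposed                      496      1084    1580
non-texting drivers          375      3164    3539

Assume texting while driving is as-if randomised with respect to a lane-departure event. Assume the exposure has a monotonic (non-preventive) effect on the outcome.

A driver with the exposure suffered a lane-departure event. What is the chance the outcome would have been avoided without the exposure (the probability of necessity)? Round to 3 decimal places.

p₁ = P(outcome | exposed) = 496/1580 = 0.31392
p₀ = P(outcome | unexposed) = 375/3539 = 0.10596
Under exogeneity and monotonicity, PN = (p₁ − p₀) / p₁.
PN = (0.31392 − 0.10596) / 0.31392 = 0.20796 / 0.31392 ≈ 0.6625

PN ≈ 0.662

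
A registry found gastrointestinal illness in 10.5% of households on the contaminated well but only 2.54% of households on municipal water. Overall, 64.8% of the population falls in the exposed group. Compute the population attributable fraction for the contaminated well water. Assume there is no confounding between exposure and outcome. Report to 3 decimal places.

PAF ≈ 0.670

p₁ = 0.105, p₀ = 0.0254.
Overall risk P(Y=1) = π·p₁ + (1−π)·p₀ = 0.648×0.105 + 0.352×0.0254 = 0.076981.
Under exogeneity, PAF = [P(Y=1) − p₀] / P(Y=1).
PAF = (0.076981 − 0.0254) / 0.076981 ≈ 0.6700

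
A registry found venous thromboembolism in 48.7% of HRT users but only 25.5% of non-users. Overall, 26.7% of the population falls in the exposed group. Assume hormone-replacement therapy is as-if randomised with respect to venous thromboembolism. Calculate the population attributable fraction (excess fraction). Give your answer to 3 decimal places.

PAF ≈ 0.195

p₁ = 0.487, p₀ = 0.255.
Overall risk P(Y=1) = π·p₁ + (1−π)·p₀ = 0.267×0.487 + 0.733×0.255 = 0.31694.
Under exogeneity, PAF = [P(Y=1) − p₀] / P(Y=1).
PAF = (0.31694 − 0.255) / 0.31694 ≈ 0.1954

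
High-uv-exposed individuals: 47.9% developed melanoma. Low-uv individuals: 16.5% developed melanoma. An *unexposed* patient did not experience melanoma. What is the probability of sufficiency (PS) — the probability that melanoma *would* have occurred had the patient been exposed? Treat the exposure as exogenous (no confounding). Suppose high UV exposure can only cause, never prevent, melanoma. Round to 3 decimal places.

p₁ = 0.479, p₀ = 0.165.
Under exogeneity and monotonicity, PS = (p₁ − p₀) / (1 − p₀).
PS = (0.479 − 0.165) / (1 − 0.165) = 0.314 / 0.835 ≈ 0.3760

PS ≈ 0.376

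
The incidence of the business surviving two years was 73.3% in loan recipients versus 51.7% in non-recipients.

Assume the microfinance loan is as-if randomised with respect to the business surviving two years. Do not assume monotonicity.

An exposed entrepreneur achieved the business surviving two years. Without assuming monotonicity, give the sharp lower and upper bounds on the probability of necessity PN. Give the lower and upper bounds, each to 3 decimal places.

0.295 ≤ PN ≤ 0.659

p₁ = 0.733, p₀ = 0.517.
Under exogeneity alone the bounds on PN are max{0,(p₁−p₀)/p₁} ≤ PN ≤ min{1,(1−p₀)/p₁}.
  lower = (p₁ − p₀)/p₁ = 0.216 / 0.733 ≈ 0.2947
  upper = min{1, (1 − p₀)/p₁} = 0.483 / 0.733 ≈ 0.6589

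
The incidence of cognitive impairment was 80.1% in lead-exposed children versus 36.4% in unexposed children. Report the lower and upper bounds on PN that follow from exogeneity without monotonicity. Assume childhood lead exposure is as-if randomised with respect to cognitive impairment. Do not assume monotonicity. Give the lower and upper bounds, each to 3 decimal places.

0.546 ≤ PN ≤ 0.794

p₁ = 0.801, p₀ = 0.364.
Under exogeneity alone the bounds on PN are max{0,(p₁−p₀)/p₁} ≤ PN ≤ min{1,(1−p₀)/p₁}.
  lower = (p₁ − p₀)/p₁ = 0.437 / 0.801 ≈ 0.5456
  upper = min{1, (1 − p₀)/p₁} = 0.636 / 0.801 ≈ 0.7940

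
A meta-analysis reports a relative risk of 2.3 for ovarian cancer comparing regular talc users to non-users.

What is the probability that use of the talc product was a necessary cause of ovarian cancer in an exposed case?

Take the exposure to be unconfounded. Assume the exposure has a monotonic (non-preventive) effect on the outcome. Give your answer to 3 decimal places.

PN ≈ 0.565

Under exogeneity and monotonicity, PN = (RR − 1) / RR = 1 − 1/RR.
PN = (2.3 − 1) / 2.3 = 1.3 / 2.3 ≈ 0.5652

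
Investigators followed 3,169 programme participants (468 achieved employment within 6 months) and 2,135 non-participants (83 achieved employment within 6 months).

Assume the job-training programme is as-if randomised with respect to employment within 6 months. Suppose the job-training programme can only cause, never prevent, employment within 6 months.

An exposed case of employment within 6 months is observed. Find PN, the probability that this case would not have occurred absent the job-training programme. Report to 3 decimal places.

PN ≈ 0.737

p₁ = P(outcome | exposed) = 468/3169 = 0.14768
p₀ = P(outcome | unexposed) = 83/2135 = 0.038876
Under exogeneity and monotonicity, PN = (p₁ − p₀) / p₁.
PN = (0.14768 − 0.038876) / 0.14768 = 0.1088 / 0.14768 ≈ 0.7368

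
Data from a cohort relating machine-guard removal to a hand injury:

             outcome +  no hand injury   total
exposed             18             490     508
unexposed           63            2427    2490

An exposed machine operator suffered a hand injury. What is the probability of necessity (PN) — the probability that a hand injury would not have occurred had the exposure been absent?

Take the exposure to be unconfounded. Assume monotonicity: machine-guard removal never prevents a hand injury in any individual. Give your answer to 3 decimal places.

p₁ = P(outcome | exposed) = 18/508 = 0.035433
p₀ = P(outcome | unexposed) = 63/2490 = 0.025301
Under exogeneity and monotonicity, PN = (p₁ − p₀)/p₁.
PN = (0.035433 − 0.025301) / 0.035433 ≈ 0.2859

PN ≈ 0.286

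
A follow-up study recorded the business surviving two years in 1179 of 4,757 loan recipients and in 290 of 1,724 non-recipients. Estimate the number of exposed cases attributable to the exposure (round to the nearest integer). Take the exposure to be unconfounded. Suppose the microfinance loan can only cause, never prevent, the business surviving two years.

p₁ = P(outcome | exposed) = 1179/4757 = 0.24785
p₀ = P(outcome | unexposed) = 290/1724 = 0.16821
PN = (p₁ − p₀)/p₁ = (0.24785 − 0.16821) / 0.24785 ≈ 0.32130.
Attributable cases ≈ PN × (exposed cases) = 0.32130 × 1179 ≈ 378.81.

about 379 cases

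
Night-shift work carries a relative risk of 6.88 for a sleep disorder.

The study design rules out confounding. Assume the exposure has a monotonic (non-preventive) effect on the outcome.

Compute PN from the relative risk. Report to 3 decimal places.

Under exogeneity and monotonicity, PN = (RR − 1) / RR = 1 − 1/RR.
PN = (6.88 − 1) / 6.88 = 5.88 / 6.88 ≈ 0.8547

PN ≈ 0.855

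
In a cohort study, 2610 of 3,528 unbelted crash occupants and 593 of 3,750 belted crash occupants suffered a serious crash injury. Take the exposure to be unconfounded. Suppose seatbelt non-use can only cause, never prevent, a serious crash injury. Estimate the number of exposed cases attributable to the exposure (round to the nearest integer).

about 2052 cases

p₁ = P(outcome | exposed) = 2610/3528 = 0.7398
p₀ = P(outcome | unexposed) = 593/3750 = 0.15813
PN = (p₁ − p₀)/p₁ = (0.7398 − 0.15813) / 0.7398 ≈ 0.78625.
Attributable cases ≈ PN × (exposed cases) = 0.78625 × 2610 ≈ 2052.11.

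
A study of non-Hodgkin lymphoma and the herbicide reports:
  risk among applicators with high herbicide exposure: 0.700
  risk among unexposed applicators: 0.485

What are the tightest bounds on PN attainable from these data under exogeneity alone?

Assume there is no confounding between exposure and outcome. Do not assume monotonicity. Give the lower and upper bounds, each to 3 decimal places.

Let p₁ = 0.7, p₀ = 0.485.
Under exogeneity alone the bounds on PN are max{0,(p₁−p₀)/p₁} ≤ PN ≤ min{1,(1−p₀)/p₁}.
  lower = (p₁ − p₀)/p₁ = 0.215 / 0.7 ≈ 0.3071
  upper = min{1, (1 − p₀)/p₁} = 0.515 / 0.7 ≈ 0.7357

0.307 ≤ PN ≤ 0.736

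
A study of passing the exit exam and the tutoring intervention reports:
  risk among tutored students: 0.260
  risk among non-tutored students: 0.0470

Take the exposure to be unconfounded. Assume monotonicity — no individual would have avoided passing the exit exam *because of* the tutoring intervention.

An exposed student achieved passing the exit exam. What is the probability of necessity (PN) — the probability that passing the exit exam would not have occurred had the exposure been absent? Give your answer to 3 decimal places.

Let p₁ = 0.26, p₀ = 0.047.
Under exogeneity and monotonicity, PN = (p₁ − p₀) / p₁.
PN = (0.26 − 0.047) / 0.26 = 0.213 / 0.26 ≈ 0.8192

PN ≈ 0.819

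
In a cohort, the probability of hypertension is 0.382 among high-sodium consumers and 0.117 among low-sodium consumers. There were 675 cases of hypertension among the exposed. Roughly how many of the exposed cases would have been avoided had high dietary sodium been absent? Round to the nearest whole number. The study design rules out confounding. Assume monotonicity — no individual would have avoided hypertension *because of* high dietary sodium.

about 468 cases

Let p₁ = 0.382, p₀ = 0.117.
PN = (p₁ − p₀)/p₁ = (0.382 − 0.117) / 0.382 ≈ 0.69372.
Attributable cases ≈ PN × (exposed cases) = 0.69372 × 675 ≈ 468.26.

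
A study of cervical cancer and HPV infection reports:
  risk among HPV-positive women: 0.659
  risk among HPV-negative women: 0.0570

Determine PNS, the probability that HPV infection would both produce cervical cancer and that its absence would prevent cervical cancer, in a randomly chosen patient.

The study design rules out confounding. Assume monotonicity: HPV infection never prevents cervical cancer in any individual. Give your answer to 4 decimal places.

Let p₁ = 0.659, p₀ = 0.057.
Under exogeneity and monotonicity, PNS = p₁ − p₀.
PNS = 0.659 − 0.057 = 0.602

PNS ≈ 0.6020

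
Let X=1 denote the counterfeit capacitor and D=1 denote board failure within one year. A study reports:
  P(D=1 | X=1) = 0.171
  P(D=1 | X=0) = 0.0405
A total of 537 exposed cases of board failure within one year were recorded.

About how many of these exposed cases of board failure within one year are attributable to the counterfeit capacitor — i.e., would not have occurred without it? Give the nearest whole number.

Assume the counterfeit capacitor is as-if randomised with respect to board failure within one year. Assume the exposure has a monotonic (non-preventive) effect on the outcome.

about 410 cases

Let p₁ = 0.171, p₀ = 0.0405.
PN = (p₁ − p₀)/p₁ = (0.171 − 0.0405) / 0.171 ≈ 0.76316.
Attributable cases ≈ PN × (exposed cases) = 0.76316 × 537 ≈ 409.82.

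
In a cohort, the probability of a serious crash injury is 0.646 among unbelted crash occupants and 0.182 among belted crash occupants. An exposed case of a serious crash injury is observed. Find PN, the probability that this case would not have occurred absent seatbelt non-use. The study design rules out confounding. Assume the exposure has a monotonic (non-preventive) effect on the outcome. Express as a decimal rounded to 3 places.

Let p₁ = 0.646, p₀ = 0.182.
Under exogeneity and monotonicity, PN = (p₁ − p₀) / p₁.
PN = (0.646 − 0.182) / 0.646 = 0.464 / 0.646 ≈ 0.7183

PN ≈ 0.718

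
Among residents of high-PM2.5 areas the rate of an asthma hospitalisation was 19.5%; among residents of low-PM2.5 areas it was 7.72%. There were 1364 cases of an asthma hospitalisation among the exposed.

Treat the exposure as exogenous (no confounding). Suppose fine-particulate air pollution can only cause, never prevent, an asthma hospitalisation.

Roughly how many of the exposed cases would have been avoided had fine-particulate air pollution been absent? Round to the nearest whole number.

p₁ = 0.195, p₀ = 0.0772.
PN = (p₁ − p₀)/p₁ = (0.195 − 0.0772) / 0.195 ≈ 0.60410.
Attributable cases ≈ PN × (exposed cases) = 0.60410 × 1364 ≈ 824.00.

about 824 cases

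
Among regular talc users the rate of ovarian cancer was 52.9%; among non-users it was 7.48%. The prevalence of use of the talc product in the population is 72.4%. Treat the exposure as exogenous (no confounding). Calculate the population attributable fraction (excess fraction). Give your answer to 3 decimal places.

p₁ = 0.529, p₀ = 0.0748.
Overall risk P(Y=1) = π·p₁ + (1−π)·p₀ = 0.724×0.529 + 0.276×0.0748 = 0.40364.
Under exogeneity, PAF = [P(Y=1) − p₀] / P(Y=1).
PAF = (0.40364 − 0.0748) / 0.40364 ≈ 0.8147

PAF ≈ 0.815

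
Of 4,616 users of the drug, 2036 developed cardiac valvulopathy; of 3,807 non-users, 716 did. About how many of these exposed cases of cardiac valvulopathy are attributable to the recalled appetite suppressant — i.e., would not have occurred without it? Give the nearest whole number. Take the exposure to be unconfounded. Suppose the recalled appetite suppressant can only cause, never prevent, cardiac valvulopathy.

about 1168 cases

p₁ = P(outcome | exposed) = 2036/4616 = 0.44107
p₀ = P(outcome | unexposed) = 716/3807 = 0.18807
PN = (p₁ − p₀)/p₁ = (0.44107 − 0.18807) / 0.44107 ≈ 0.57360.
Attributable cases ≈ PN × (exposed cases) = 0.57360 × 2036 ≈ 1167.85.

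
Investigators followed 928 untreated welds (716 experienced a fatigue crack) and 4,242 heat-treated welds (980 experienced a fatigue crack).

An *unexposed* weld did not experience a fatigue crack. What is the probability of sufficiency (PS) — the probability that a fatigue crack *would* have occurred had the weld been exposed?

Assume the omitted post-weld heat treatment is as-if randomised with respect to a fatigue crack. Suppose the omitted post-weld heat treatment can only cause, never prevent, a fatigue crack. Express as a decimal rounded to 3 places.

p₁ = P(outcome | exposed) = 716/928 = 0.77155
p₀ = P(outcome | unexposed) = 980/4242 = 0.23102
Under exogeneity and monotonicity, PS = (p₁ − p₀) / (1 − p₀).
PS = (0.77155 − 0.23102) / (1 − 0.23102) = 0.54053 / 0.76898 ≈ 0.7029

PS ≈ 0.703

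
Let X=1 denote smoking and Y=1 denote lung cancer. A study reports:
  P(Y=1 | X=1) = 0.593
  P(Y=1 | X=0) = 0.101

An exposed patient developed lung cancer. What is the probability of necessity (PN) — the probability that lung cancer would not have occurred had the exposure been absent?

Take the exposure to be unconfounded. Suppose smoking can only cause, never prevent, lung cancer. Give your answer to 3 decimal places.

Let p₁ = 0.593, p₀ = 0.101.
Under exogeneity and monotonicity, PN = (p₁ − p₀) / p₁.
PN = (0.593 − 0.101) / 0.593 = 0.492 / 0.593 ≈ 0.8297

PN ≈ 0.830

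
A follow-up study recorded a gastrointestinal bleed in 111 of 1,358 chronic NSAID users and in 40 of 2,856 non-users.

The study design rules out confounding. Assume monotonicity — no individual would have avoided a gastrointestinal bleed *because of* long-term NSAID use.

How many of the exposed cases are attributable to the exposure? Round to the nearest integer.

p₁ = P(outcome | exposed) = 111/1358 = 0.081738
p₀ = P(outcome | unexposed) = 40/2856 = 0.014006
PN = (p₁ − p₀)/p₁ = (0.081738 − 0.014006) / 0.081738 ≈ 0.82865.
Attributable cases ≈ PN × (exposed cases) = 0.82865 × 111 ≈ 91.98.

about 92 cases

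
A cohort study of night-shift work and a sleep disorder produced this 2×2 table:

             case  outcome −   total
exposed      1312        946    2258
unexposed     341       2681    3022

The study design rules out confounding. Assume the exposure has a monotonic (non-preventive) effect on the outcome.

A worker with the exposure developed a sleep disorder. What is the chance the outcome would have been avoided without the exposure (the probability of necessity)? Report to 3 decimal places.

p₁ = P(outcome | exposed) = 1312/2258 = 0.58105
p₀ = P(outcome | unexposed) = 341/3022 = 0.11284
Under exogeneity and monotonicity, PN = (p₁ − p₀) / p₁.
PN = (0.58105 − 0.11284) / 0.58105 = 0.46821 / 0.58105 ≈ 0.8058

PN ≈ 0.806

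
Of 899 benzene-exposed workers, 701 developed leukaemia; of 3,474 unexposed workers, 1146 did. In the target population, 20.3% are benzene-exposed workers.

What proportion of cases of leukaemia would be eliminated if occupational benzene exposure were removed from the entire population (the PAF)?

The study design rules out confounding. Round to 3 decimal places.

p₁ = P(outcome | exposed) = 701/899 = 0.77976
p₀ = P(outcome | unexposed) = 1146/3474 = 0.32988
Overall risk P(Y=1) = π·p₁ + (1−π)·p₀ = 0.203×0.77976 + 0.797×0.32988 = 0.4212.
Under exogeneity, PAF = [P(Y=1) − p₀] / P(Y=1).
PAF = (0.4212 − 0.32988) / 0.4212 ≈ 0.2168

PAF ≈ 0.217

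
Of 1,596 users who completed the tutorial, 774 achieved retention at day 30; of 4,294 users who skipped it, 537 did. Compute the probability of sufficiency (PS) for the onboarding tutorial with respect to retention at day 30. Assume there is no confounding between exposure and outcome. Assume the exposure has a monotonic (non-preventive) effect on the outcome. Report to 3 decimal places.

p₁ = P(outcome | exposed) = 774/1596 = 0.48496
p₀ = P(outcome | unexposed) = 537/4294 = 0.12506
Under exogeneity and monotonicity, PS = (p₁ − p₀) / (1 − p₀).
PS = (0.48496 − 0.12506) / (1 − 0.12506) = 0.3599 / 0.87494 ≈ 0.4113

PS ≈ 0.411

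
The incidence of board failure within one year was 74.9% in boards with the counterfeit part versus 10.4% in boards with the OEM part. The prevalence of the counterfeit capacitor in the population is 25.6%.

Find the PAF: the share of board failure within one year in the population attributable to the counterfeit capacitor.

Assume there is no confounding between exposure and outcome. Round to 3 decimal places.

p₁ = 0.749, p₀ = 0.104.
Overall risk P(Y=1) = π·p₁ + (1−π)·p₀ = 0.256×0.749 + 0.744×0.104 = 0.26912.
Under exogeneity, PAF = [P(Y=1) − p₀] / P(Y=1).
PAF = (0.26912 − 0.104) / 0.26912 ≈ 0.6136

PAF ≈ 0.614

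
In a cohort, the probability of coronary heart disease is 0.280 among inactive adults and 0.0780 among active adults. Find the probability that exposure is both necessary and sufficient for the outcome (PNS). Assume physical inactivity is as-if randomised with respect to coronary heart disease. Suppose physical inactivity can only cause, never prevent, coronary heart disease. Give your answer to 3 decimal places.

PNS ≈ 0.202

Let p₁ = 0.28, p₀ = 0.078.
Under exogeneity and monotonicity, PNS = p₁ − p₀.
PNS = 0.28 − 0.078 = 0.202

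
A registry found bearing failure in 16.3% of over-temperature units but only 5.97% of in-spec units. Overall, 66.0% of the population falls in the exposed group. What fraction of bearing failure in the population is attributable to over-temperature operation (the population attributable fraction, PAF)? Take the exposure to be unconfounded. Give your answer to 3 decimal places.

p₁ = 0.163, p₀ = 0.0597.
Overall risk P(Y=1) = π·p₁ + (1−π)·p₀ = 0.66×0.163 + 0.34×0.0597 = 0.12788.
Under exogeneity, PAF = [P(Y=1) − p₀] / P(Y=1).
PAF = (0.12788 − 0.0597) / 0.12788 ≈ 0.5331

PAF ≈ 0.533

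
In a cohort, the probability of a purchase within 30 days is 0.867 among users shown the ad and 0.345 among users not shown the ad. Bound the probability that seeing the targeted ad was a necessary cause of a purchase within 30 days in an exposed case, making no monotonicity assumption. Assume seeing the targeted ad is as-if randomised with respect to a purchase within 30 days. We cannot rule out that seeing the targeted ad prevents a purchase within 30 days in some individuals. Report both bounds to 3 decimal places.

0.602 ≤ PN ≤ 0.755

Let p₁ = 0.867, p₀ = 0.345.
Under exogeneity alone the bounds on PN are max{0,(p₁−p₀)/p₁} ≤ PN ≤ min{1,(1−p₀)/p₁}.
  lower = (p₁ − p₀)/p₁ = 0.522 / 0.867 ≈ 0.6021
  upper = min{1, (1 − p₀)/p₁} = 0.655 / 0.867 ≈ 0.7555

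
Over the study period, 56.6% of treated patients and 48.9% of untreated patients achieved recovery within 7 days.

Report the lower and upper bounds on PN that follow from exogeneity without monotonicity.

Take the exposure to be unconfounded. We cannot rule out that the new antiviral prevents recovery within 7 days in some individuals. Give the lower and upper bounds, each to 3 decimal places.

0.136 ≤ PN ≤ 0.903

p₁ = 0.566, p₀ = 0.489.
Under exogeneity alone the bounds on PN are max{0,(p₁−p₀)/p₁} ≤ PN ≤ min{1,(1−p₀)/p₁}.
  lower = (p₁ − p₀)/p₁ = 0.077 / 0.566 ≈ 0.1360
  upper = min{1, (1 − p₀)/p₁} = 0.511 / 0.566 ≈ 0.9028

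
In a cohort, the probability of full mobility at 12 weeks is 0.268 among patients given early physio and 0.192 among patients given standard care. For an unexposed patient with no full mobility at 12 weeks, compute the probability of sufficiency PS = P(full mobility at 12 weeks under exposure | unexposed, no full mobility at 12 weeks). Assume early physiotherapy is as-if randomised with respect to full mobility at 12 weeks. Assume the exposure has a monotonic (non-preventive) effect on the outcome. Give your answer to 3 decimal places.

Let p₁ = 0.268, p₀ = 0.192.
Under exogeneity and monotonicity, PS = (p₁ − p₀) / (1 − p₀).
PS = (0.268 − 0.192) / (1 − 0.192) = 0.076 / 0.808 ≈ 0.0941

PS ≈ 0.094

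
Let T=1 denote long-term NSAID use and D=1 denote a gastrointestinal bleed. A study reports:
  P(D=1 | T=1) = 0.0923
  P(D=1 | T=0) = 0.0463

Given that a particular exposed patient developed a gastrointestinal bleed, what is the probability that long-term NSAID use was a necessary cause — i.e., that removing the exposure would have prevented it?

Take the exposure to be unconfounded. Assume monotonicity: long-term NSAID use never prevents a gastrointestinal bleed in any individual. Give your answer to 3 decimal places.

PN ≈ 0.498

Let p₁ = 0.0923, p₀ = 0.0463.
Under exogeneity and monotonicity, PN = (p₁ − p₀) / p₁.
PN = (0.0923 − 0.0463) / 0.0923 = 0.046 / 0.0923 ≈ 0.4984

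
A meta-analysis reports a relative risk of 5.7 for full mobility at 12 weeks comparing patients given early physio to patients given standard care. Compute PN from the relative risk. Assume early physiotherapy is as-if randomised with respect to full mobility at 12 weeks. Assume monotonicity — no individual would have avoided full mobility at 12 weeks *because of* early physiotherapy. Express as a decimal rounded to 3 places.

PN ≈ 0.825

Under exogeneity and monotonicity, PN = (RR − 1) / RR = 1 − 1/RR.
PN = (5.7 − 1) / 5.7 = 4.7 / 5.7 ≈ 0.8246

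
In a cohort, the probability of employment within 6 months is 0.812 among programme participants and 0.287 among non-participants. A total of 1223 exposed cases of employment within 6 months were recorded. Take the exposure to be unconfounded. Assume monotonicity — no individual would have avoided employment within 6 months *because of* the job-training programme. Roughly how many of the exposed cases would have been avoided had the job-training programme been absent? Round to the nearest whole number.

about 791 cases

Let p₁ = 0.812, p₀ = 0.287.
PN = (p₁ − p₀)/p₁ = (0.812 − 0.287) / 0.812 ≈ 0.64655.
Attributable cases ≈ PN × (exposed cases) = 0.64655 × 1223 ≈ 790.73.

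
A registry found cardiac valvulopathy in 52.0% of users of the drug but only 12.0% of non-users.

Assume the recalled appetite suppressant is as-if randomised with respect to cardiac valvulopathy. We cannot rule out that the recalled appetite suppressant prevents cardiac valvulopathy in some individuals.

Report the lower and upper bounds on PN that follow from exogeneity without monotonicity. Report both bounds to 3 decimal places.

p₁ = 0.52, p₀ = 0.12.
Under exogeneity alone the bounds on PN are max{0,(p₁−p₀)/p₁} ≤ PN ≤ min{1,(1−p₀)/p₁}.
  lower = (p₁ − p₀)/p₁ = 0.4 / 0.52 ≈ 0.7692
  upper = min{1, (1 − p₀)/p₁} = 0.88 / 0.52 ≈ 1.6923 → capped at 1

0.769 ≤ PN ≤ 1.000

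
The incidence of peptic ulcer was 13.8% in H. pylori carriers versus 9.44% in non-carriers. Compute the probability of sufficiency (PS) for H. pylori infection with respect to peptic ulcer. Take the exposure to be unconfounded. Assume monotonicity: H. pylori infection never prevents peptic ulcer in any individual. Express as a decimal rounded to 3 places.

PS ≈ 0.048

p₁ = 0.138, p₀ = 0.0944.
Under exogeneity and monotonicity, PS = (p₁ − p₀) / (1 − p₀).
PS = (0.138 − 0.0944) / (1 − 0.0944) = 0.0436 / 0.9056 ≈ 0.0481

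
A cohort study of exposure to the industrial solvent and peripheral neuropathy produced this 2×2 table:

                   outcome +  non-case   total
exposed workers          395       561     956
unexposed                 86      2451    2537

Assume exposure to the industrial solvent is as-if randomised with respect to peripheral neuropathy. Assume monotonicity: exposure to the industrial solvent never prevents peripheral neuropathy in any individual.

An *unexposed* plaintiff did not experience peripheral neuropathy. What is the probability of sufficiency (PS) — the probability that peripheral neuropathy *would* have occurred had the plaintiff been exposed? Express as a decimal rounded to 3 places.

PS ≈ 0.393

p₁ = P(outcome | exposed) = 395/956 = 0.41318
p₀ = P(outcome | unexposed) = 86/2537 = 0.033898
Under exogeneity and monotonicity, PS = (p₁ − p₀)/(1 − p₀).
PS = (0.41318 − 0.033898) / 0.9661 ≈ 0.3926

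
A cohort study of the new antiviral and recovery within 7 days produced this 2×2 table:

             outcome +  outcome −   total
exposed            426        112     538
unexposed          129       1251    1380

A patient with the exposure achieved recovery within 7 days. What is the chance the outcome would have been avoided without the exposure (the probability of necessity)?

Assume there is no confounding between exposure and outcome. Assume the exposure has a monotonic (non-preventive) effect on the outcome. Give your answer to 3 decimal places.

p₁ = P(outcome | exposed) = 426/538 = 0.79182
p₀ = P(outcome | unexposed) = 129/1380 = 0.093478
Under exogeneity and monotonicity, PN = (p₁ − p₀)/p₁.
PN = (0.79182 − 0.093478) / 0.79182 ≈ 0.8819

PN ≈ 0.882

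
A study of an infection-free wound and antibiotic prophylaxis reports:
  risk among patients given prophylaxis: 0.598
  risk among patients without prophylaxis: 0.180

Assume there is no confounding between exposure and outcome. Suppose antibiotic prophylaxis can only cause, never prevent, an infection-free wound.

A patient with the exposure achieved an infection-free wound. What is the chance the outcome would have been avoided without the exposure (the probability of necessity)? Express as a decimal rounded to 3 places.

Let p₁ = 0.598, p₀ = 0.18.
Under exogeneity and monotonicity, PN = (p₁ − p₀) / p₁.
PN = (0.598 − 0.18) / 0.598 = 0.418 / 0.598 ≈ 0.6990

PN ≈ 0.699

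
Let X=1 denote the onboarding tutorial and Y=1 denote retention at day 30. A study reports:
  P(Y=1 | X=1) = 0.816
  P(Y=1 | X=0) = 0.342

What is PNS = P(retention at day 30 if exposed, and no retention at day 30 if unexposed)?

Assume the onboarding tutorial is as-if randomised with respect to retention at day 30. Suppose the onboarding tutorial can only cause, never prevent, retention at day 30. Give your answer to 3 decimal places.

PNS ≈ 0.474

Let p₁ = 0.816, p₀ = 0.342.
Under exogeneity and monotonicity, PNS = p₁ − p₀.
PNS = 0.816 − 0.342 = 0.474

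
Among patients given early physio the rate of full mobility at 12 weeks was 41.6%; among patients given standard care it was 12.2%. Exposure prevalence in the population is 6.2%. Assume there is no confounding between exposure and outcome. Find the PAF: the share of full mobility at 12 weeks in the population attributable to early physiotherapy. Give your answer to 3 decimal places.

p₁ = 0.416, p₀ = 0.122.
Overall risk P(Y=1) = π·p₁ + (1−π)·p₀ = 0.062×0.416 + 0.938×0.122 = 0.14023.
Under exogeneity, PAF = [P(Y=1) − p₀] / P(Y=1).
PAF = (0.14023 − 0.122) / 0.14023 ≈ 0.1300

PAF ≈ 0.130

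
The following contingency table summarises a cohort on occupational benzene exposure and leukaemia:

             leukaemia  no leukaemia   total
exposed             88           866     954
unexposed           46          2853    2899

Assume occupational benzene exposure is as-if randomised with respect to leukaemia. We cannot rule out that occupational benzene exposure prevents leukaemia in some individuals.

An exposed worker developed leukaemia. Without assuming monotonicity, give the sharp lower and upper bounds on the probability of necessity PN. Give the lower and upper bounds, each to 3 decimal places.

0.828 ≤ PN ≤ 1.000

p₁ = P(outcome | exposed) = 88/954 = 0.092243
p₀ = P(outcome | unexposed) = 46/2899 = 0.015868
Under exogeneity alone the bounds on PN are max{0,(p₁−p₀)/p₁} ≤ PN ≤ min{1,(1−p₀)/p₁}.
  lower = (p₁ − p₀)/p₁ = 0.076376 / 0.092243 ≈ 0.8280
  upper = min{1, (1 − p₀)/p₁} = 0.98413 / 0.092243 ≈ 10.6689 → capped at 1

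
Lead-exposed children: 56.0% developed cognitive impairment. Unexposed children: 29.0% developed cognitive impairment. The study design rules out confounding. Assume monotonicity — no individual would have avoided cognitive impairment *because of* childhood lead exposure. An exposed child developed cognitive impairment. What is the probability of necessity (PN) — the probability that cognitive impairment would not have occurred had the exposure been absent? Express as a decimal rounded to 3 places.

PN ≈ 0.482

p₁ = 0.56, p₀ = 0.29.
Under exogeneity and monotonicity, PN = (p₁ − p₀) / p₁.
PN = (0.56 − 0.29) / 0.56 = 0.27 / 0.56 ≈ 0.4821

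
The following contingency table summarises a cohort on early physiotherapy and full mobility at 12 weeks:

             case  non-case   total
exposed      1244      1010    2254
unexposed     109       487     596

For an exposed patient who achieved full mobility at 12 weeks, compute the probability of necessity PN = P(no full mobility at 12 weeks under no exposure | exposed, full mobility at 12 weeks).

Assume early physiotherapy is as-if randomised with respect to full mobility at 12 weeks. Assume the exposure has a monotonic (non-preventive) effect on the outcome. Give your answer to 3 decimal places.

p₁ = P(outcome | exposed) = 1244/2254 = 0.55191
p₀ = P(outcome | unexposed) = 109/596 = 0.18289
Under exogeneity and monotonicity, PN = (p₁ − p₀)/p₁.
PN = (0.55191 − 0.18289) / 0.55191 ≈ 0.6686

PN ≈ 0.669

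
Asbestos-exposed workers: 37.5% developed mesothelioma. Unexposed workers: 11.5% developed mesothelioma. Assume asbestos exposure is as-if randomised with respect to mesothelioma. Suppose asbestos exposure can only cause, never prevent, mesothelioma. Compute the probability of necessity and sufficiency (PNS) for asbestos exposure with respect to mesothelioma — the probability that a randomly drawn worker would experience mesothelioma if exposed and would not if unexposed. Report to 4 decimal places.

PNS ≈ 0.2600

p₁ = 0.375, p₀ = 0.115.
Under exogeneity and monotonicity, PNS = p₁ − p₀.
PNS = 0.375 − 0.115 = 0.26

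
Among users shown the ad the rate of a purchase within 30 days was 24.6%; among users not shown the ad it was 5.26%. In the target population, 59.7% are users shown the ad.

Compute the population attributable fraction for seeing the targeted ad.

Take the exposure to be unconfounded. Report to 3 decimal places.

PAF ≈ 0.687

p₁ = 0.246, p₀ = 0.0526.
Overall risk P(Y=1) = π·p₁ + (1−π)·p₀ = 0.597×0.246 + 0.403×0.0526 = 0.16806.
Under exogeneity, PAF = [P(Y=1) − p₀] / P(Y=1).
PAF = (0.16806 − 0.0526) / 0.16806 ≈ 0.6870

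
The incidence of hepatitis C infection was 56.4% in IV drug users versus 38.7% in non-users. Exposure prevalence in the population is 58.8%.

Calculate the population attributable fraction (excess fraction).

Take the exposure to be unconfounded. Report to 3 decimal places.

PAF ≈ 0.212

p₁ = 0.564, p₀ = 0.387.
Overall risk P(Y=1) = π·p₁ + (1−π)·p₀ = 0.588×0.564 + 0.412×0.387 = 0.49108.
Under exogeneity, PAF = [P(Y=1) − p₀] / P(Y=1).
PAF = (0.49108 − 0.387) / 0.49108 ≈ 0.2119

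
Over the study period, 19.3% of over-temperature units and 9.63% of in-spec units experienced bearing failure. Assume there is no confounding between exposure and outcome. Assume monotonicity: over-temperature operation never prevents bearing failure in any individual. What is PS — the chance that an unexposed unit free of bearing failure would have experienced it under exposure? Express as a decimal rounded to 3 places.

PS ≈ 0.107

p₁ = 0.193, p₀ = 0.0963.
Under exogeneity and monotonicity, PS = (p₁ − p₀) / (1 − p₀).
PS = (0.193 − 0.0963) / (1 − 0.0963) = 0.0967 / 0.9037 ≈ 0.1070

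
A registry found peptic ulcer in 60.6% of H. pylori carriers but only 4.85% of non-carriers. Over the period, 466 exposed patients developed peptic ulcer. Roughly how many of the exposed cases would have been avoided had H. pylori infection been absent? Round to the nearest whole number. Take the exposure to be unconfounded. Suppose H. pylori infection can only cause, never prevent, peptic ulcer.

about 429 cases

p₁ = 0.606, p₀ = 0.0485.
PN = (p₁ − p₀)/p₁ = (0.606 − 0.0485) / 0.606 ≈ 0.91997.
Attributable cases ≈ PN × (exposed cases) = 0.91997 × 466 ≈ 428.70.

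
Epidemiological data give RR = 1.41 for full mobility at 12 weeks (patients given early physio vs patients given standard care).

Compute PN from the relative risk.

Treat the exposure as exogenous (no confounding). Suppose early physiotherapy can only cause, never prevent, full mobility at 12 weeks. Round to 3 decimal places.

PN ≈ 0.291

Under exogeneity and monotonicity, PN = (RR − 1) / RR = 1 − 1/RR.
PN = (1.41 − 1) / 1.41 = 0.41 / 1.41 ≈ 0.2908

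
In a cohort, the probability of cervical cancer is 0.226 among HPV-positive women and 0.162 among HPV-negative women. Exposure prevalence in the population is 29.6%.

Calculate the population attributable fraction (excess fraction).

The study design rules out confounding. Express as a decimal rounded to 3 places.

Let p₁ = 0.226, p₀ = 0.162.
Overall risk P(Y=1) = π·p₁ + (1−π)·p₀ = 0.296×0.226 + 0.704×0.162 = 0.18094.
Under exogeneity, PAF = [P(Y=1) − p₀] / P(Y=1).
PAF = (0.18094 − 0.162) / 0.18094 ≈ 0.1047

PAF ≈ 0.105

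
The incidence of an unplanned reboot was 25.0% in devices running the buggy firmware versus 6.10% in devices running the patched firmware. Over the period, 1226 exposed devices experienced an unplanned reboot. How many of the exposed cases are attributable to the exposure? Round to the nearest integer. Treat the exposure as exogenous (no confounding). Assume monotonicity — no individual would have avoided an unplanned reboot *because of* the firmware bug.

about 927 cases

p₁ = 0.25, p₀ = 0.061.
PN = (p₁ − p₀)/p₁ = (0.25 − 0.061) / 0.25 ≈ 0.75600.
Attributable cases ≈ PN × (exposed cases) = 0.75600 × 1226 ≈ 926.86.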